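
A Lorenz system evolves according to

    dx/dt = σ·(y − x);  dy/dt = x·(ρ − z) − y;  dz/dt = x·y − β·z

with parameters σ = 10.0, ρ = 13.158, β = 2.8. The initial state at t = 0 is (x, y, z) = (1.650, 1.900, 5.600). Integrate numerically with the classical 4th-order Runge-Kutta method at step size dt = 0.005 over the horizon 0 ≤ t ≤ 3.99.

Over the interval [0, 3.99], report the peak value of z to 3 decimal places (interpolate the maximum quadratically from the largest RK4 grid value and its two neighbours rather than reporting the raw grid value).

t=0.000: state=(1.650, 1.900, 5.600)
step 1 (dt=0.005): k1=(2.500, 10.571, -12.545), k2=(2.702, 10.643, -12.402), k3=(2.699, 10.647, -12.401), k4=(2.897, 10.723, -12.257); state += dt/6·(k1+2k2+2k3+k4)
t=0.005: state=(1.663, 1.953, 5.538)
t=0.010: state=(1.679, 2.007, 5.477)
t=0.015: state=(1.696, 2.062, 5.418)
continuing one RK4 step at a time; state shown every 40 steps (Δt=0.2):
t=0.200: state=(3.544, 5.223, 4.585)
t=0.400: state=(8.228, 10.581, 10.577)
t=0.600: state=(7.698, 4.865, 17.545)
t=0.800: state=(3.078, 1.974, 12.112)
t=1.000: state=(2.718, 3.240, 7.924)
t=1.200: state=(4.919, 6.591, 7.411)
t=1.400: state=(8.215, 9.032, 13.229)
t=1.600: state=(6.331, 4.363, 15.456)
t=1.800: state=(3.706, 3.257, 11.260)
t=2.000: state=(4.192, 5.020, 8.787)
t=2.200: state=(6.543, 7.796, 10.561)
t=2.400: state=(7.370, 6.661, 14.638)
t=2.600: state=(5.102, 4.120, 13.175)
t=2.800: state=(4.373, 4.597, 10.411)
t=3.000: state=(5.643, 6.551, 10.242)
t=3.200: state=(7.009, 7.160, 13.018)
t=3.400: state=(6.028, 5.183, 13.675)
t=3.600: state=(4.864, 4.685, 11.634)
t=3.800: state=(5.303, 5.840, 10.651)
t=3.990: state=(6.403, 6.845, 11.930)
largest grid value and its neighbours: z(0.570)=17.69354, z(0.575)=17.69905, z(0.580)=17.69177
parabola through these three points peaks at t≈0.575 with z≈17.69908

max z = 17.699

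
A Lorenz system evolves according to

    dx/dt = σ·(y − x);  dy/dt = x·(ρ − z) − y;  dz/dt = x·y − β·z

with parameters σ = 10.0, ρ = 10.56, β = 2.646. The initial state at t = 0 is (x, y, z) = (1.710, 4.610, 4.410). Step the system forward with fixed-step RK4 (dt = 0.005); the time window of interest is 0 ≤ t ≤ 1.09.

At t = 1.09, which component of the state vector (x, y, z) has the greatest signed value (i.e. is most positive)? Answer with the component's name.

t=0.000: state=(1.710, 4.610, 4.410)
step 1 (dt=0.005): k1=(29.000, 5.907, -3.786), k2=(28.423, 6.354, -3.400), k3=(28.448, 6.343, -3.407), k4=(27.895, 6.781, -3.026); state += dt/6·(k1+2k2+2k3+k4)
t=0.005: state=(1.852, 4.642, 4.393)
t=0.010: state=(1.989, 4.678, 4.380)
t=0.015: state=(2.121, 4.718, 4.370)
continuing one RK4 step at a time; state shown every 10 steps (Δt=0.05):
t=0.050: state=(2.943, 5.098, 4.402)
t=0.100: state=(3.947, 5.862, 4.748)
t=0.150: state=(4.890, 6.756, 5.473)
t=0.200: state=(5.811, 7.611, 6.607)
t=0.250: state=(6.660, 8.215, 8.119)
t=0.300: state=(7.318, 8.348, 9.851)
t=0.350: state=(7.645, 7.885, 11.504)
t=0.400: state=(7.543, 6.902, 12.729)
t=0.450: state=(7.031, 5.669, 13.304)
t=0.500: state=(6.239, 4.499, 13.232)
t=0.550: state=(5.351, 3.592, 12.682)
t=0.600: state=(4.523, 3.000, 11.864)
t=0.650: state=(3.848, 2.680, 10.944)
t=0.700: state=(3.358, 2.562, 10.025)
t=0.750: state=(3.046, 2.588, 9.165)
t=0.800: state=(2.891, 2.719, 8.396)
t=0.850: state=(2.867, 2.937, 7.735)
t=0.900: state=(2.955, 3.234, 7.195)
t=0.950: state=(3.142, 3.608, 6.791)
t=1.000: state=(3.419, 4.057, 6.538)
t=1.050: state=(3.778, 4.574, 6.455)
t=1.090: state=(4.119, 5.025, 6.527)
compare at T: x=4.119, y=5.025, z=6.527

largest component: z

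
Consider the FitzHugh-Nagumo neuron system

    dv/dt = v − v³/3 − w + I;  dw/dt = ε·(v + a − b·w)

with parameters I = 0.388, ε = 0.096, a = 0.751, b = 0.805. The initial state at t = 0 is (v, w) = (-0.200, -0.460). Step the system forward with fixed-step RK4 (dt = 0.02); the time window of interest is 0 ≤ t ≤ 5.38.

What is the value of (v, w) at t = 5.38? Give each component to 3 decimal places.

(v, w) = (1.651, 0.641)

t=0.000: state=(-0.200, -0.460)
step 1 (dt=0.02): k1=(0.651, 0.088), k2=(0.656, 0.089), k3=(0.656, 0.089), k4=(0.662, 0.090); state += dt/6·(k1+2k2+2k3+k4)
t=0.020: state=(-0.187, -0.458)
t=0.040: state=(-0.174, -0.456)
t=0.060: state=(-0.160, -0.455)
continuing one RK4 step at a time; state shown every 10 steps (Δt=0.2):
t=0.200: state=(-0.058, -0.441)
t=0.400: state=(0.110, -0.420)
t=0.600: state=(0.310, -0.395)
t=0.800: state=(0.543, -0.366)
t=1.000: state=(0.804, -0.334)
t=1.200: state=(1.076, -0.296)
t=1.400: state=(1.332, -0.255)
t=1.600: state=(1.543, -0.209)
t=1.800: state=(1.696, -0.160)
t=2.000: state=(1.794, -0.110)
t=2.200: state=(1.848, -0.060)
t=2.400: state=(1.874, -0.009)
t=2.600: state=(1.882, 0.041)
t=2.800: state=(1.879, 0.091)
t=3.000: state=(1.869, 0.140)
t=3.200: state=(1.856, 0.187)
t=3.400: state=(1.840, 0.234)
t=3.600: state=(1.823, 0.280)
t=3.800: state=(1.805, 0.324)
t=4.000: state=(1.786, 0.368)
t=4.200: state=(1.768, 0.410)
t=4.400: state=(1.748, 0.452)
t=4.600: state=(1.729, 0.492)
t=4.800: state=(1.709, 0.532)
t=5.000: state=(1.689, 0.570)
t=5.200: state=(1.669, 0.608)
t=5.380: state=(1.651, 0.641)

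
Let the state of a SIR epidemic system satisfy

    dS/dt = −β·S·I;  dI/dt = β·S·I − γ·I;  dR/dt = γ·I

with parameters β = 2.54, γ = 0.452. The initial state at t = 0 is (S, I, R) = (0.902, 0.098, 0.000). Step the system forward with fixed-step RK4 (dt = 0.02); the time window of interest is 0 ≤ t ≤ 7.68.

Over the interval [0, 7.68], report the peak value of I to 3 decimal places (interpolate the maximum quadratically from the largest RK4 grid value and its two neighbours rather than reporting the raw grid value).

max I = 0.533

t=0.000: state=(0.902, 0.098, 0.000)
step 1 (dt=0.02): k1=(-0.225, 0.180, 0.044), k2=(-0.228, 0.183, 0.045), k3=(-0.228, 0.183, 0.045), k4=(-0.232, 0.186, 0.046); state += dt/6·(k1+2k2+2k3+k4)
t=0.020: state=(0.897, 0.102, 0.001)
t=0.040: state=(0.893, 0.105, 0.002)
t=0.060: state=(0.888, 0.109, 0.003)
continuing one RK4 step at a time; state shown every 25 steps (Δt=0.5):
t=0.500: state=(0.741, 0.224, 0.035)
t=1.000: state=(0.500, 0.395, 0.105)
t=1.500: state=(0.278, 0.513, 0.209)
t=2.000: state=(0.142, 0.529, 0.329)
t=2.500: state=(0.075, 0.482, 0.444)
t=3.000: state=(0.042, 0.413, 0.545)
t=3.500: state=(0.026, 0.344, 0.630)
t=4.000: state=(0.018, 0.282, 0.701)
t=4.500: state=(0.013, 0.229, 0.758)
t=5.000: state=(0.010, 0.185, 0.805)
t=5.500: state=(0.008, 0.149, 0.843)
t=6.000: state=(0.007, 0.120, 0.873)
t=6.500: state=(0.006, 0.097, 0.897)
t=7.000: state=(0.005, 0.078, 0.917)
t=7.500: state=(0.005, 0.062, 0.933)
t=7.680: state=(0.005, 0.058, 0.938)
largest grid value and its neighbours: I(1.820)=0.53318, I(1.840)=0.53321, I(1.860)=0.53310
parabola through these three points peaks at t≈1.834 with I≈0.53321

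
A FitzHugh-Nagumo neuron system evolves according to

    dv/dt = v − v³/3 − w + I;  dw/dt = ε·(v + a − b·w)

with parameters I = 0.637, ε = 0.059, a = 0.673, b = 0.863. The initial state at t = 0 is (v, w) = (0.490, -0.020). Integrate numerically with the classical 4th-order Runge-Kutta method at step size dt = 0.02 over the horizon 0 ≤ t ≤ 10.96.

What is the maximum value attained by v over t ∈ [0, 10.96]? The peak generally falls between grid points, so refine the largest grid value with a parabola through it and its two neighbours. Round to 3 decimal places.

t=0.000: state=(0.490, -0.020)
step 1 (dt=0.02): k1=(1.108, 0.070), k2=(1.115, 0.070), k3=(1.115, 0.070), k4=(1.123, 0.071); state += dt/6·(k1+2k2+2k3+k4)
t=0.020: state=(0.512, -0.019)
t=0.040: state=(0.535, -0.017)
t=0.060: state=(0.558, -0.016)
continuing one RK4 step at a time; state shown every 25 steps (Δt=0.5):
t=0.500: state=(1.109, 0.023)
t=1.000: state=(1.631, 0.083)
t=1.500: state=(1.854, 0.152)
t=2.000: state=(1.903, 0.223)
t=2.500: state=(1.897, 0.292)
t=3.000: state=(1.876, 0.359)
t=3.500: state=(1.851, 0.424)
t=4.000: state=(1.826, 0.487)
t=4.500: state=(1.799, 0.547)
t=5.000: state=(1.773, 0.605)
t=5.500: state=(1.747, 0.660)
t=6.000: state=(1.720, 0.714)
t=6.500: state=(1.693, 0.765)
t=7.000: state=(1.667, 0.814)
t=7.500: state=(1.640, 0.862)
t=8.000: state=(1.612, 0.907)
t=8.500: state=(1.585, 0.950)
t=9.000: state=(1.557, 0.992)
t=9.500: state=(1.529, 1.031)
t=10.000: state=(1.500, 1.069)
t=10.500: state=(1.471, 1.105)
t=10.960: state=(1.444, 1.137)
largest grid value and its neighbours: v(2.100)=1.90421, v(2.120)=1.90424, v(2.140)=1.90422
parabola through these three points peaks at t≈2.122 with v≈1.90424

max v = 1.904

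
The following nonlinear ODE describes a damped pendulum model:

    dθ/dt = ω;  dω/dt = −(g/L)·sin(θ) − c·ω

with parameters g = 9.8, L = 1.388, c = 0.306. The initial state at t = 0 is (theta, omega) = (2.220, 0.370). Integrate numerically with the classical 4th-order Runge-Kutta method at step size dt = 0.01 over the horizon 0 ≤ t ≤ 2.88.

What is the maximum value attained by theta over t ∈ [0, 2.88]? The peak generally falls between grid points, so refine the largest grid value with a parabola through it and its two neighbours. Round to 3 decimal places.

max theta = 2.232

t=0.000: state=(2.220, 0.370)
step 1 (dt=0.01): k1=(0.370, -5.737), k2=(0.341, -5.721), k3=(0.341, -5.721), k4=(0.313, -5.705); state += dt/6·(k1+2k2+2k3+k4)
t=0.010: state=(2.223, 0.313)
t=0.020: state=(2.226, 0.256)
t=0.030: state=(2.229, 0.199)
continuing one RK4 step at a time; state shown every 10 steps (Δt=0.1):
t=0.100: state=(2.229, -0.191)
t=0.200: state=(2.182, -0.744)
t=0.300: state=(2.080, -1.308)
t=0.400: state=(1.919, -1.899)
t=0.500: state=(1.699, -2.516)
t=0.600: state=(1.416, -3.133)
t=0.700: state=(1.074, -3.695)
t=0.800: state=(0.682, -4.116)
t=0.900: state=(0.259, -4.305)
t=1.000: state=(-0.169, -4.205)
t=1.100: state=(-0.573, -3.825)
t=1.200: state=(-0.927, -3.235)
t=1.300: state=(-1.216, -2.527)
t=1.400: state=(-1.431, -1.777)
t=1.500: state=(-1.572, -1.030)
t=1.600: state=(-1.638, -0.304)
t=1.700: state=(-1.633, 0.399)
t=1.800: state=(-1.559, 1.081)
t=1.900: state=(-1.418, 1.741)
t=2.000: state=(-1.212, 2.361)
t=2.100: state=(-0.948, 2.903)
t=2.200: state=(-0.636, 3.310)
t=2.300: state=(-0.293, 3.520)
t=2.400: state=(0.060, 3.494)
t=2.500: state=(0.398, 3.229)
t=2.600: state=(0.699, 2.768)
t=2.700: state=(0.947, 2.173)
t=2.800: state=(1.132, 1.507)
t=2.880: state=(1.230, 0.954)
largest grid value and its neighbours: theta(0.060)=2.23198, theta(0.070)=2.23201, theta(0.080)=2.23148
parabola through these three points peaks at t≈0.066 with theta≈2.23206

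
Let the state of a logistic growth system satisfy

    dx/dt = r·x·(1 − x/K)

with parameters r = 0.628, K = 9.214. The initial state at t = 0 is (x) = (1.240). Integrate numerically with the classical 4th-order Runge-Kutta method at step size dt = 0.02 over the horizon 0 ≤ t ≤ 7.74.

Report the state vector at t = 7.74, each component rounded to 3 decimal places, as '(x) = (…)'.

t=0.000: state=(1.240)
step 1 (dt=0.02): k1=(0.674), k2=(0.677), k3=(0.677), k4=(0.680); state += dt/6·(k1+2k2+2k3+k4)
t=0.020: state=(1.254)
t=0.040: state=(1.267)
t=0.060: state=(1.281)
continuing one RK4 step at a time; state shown every 25 steps (Δt=0.5):
t=0.500: state=(1.617)
t=1.000: state=(2.079)
t=1.500: state=(2.627)
t=2.000: state=(3.254)
t=2.500: state=(3.941)
t=3.000: state=(4.660)
t=3.500: state=(5.376)
t=4.000: state=(6.056)
t=4.500: state=(6.672)
t=5.000: state=(7.208)
t=5.500: state=(7.657)
t=6.000: state=(8.022)
t=6.500: state=(8.312)
t=7.000: state=(8.537)
t=7.500: state=(8.710)
t=7.740: state=(8.777)

(x) = (8.777)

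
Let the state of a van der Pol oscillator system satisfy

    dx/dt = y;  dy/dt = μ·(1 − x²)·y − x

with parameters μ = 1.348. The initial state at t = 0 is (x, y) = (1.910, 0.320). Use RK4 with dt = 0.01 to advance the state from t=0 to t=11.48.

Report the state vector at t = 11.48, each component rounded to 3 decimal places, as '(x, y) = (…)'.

t=0.000: state=(1.910, 0.320)
step 1 (dt=0.01): k1=(0.320, -3.052), k2=(0.305, -3.002), k3=(0.305, -3.003), k4=(0.290, -2.953); state += dt/6·(k1+2k2+2k3+k4)
t=0.010: state=(1.913, 0.290)
t=0.020: state=(1.916, 0.261)
t=0.030: state=(1.918, 0.233)
continuing one RK4 step at a time; state shown every 50 steps (Δt=0.5):
t=0.500: state=(1.841, -0.397)
t=1.000: state=(1.589, -0.597)
t=1.500: state=(1.237, -0.831)
t=2.000: state=(0.712, -1.349)
t=2.500: state=(-0.241, -2.609)
t=3.000: state=(-1.634, -2.054)
t=3.500: state=(-2.011, 0.086)
t=4.000: state=(-1.848, 0.462)
t=4.500: state=(-1.579, 0.616)
t=5.000: state=(-1.218, 0.851)
t=5.500: state=(-0.679, 1.392)
t=6.000: state=(0.308, 2.688)
t=6.500: state=(1.685, 1.895)
t=7.000: state=(2.009, -0.126)
t=7.500: state=(1.837, -0.471)
t=8.000: state=(1.564, -0.625)
t=8.500: state=(1.198, -0.867)
t=9.000: state=(0.645, -1.433)
t=9.500: state=(-0.373, -2.758)
t=10.000: state=(-1.728, -1.741)
t=10.500: state=(-2.005, 0.161)
t=11.000: state=(-1.826, 0.478)
t=11.480: state=(-1.561, 0.626)

(x, y) = (-1.561, 0.626)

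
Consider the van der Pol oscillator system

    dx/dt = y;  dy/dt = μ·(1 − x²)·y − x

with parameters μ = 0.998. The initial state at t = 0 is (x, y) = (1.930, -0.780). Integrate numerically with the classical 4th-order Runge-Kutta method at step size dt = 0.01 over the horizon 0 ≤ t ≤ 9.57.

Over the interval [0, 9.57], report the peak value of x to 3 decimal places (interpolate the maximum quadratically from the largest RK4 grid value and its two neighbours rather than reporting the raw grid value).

t=0.000: state=(1.930, -0.780)
step 1 (dt=0.01): k1=(-0.780, 0.191), k2=(-0.779, 0.181), k3=(-0.779, 0.181), k4=(-0.778, 0.171); state += dt/6·(k1+2k2+2k3+k4)
t=0.010: state=(1.922, -0.778)
t=0.020: state=(1.914, -0.777)
t=0.030: state=(1.907, -0.775)
continuing one RK4 step at a time; state shown every 50 steps (Δt=0.5):
t=0.500: state=(1.534, -0.851)
t=1.000: state=(1.040, -1.168)
t=1.500: state=(0.298, -1.893)
t=2.000: state=(-0.896, -2.705)
t=2.500: state=(-1.897, -0.935)
t=3.000: state=(-1.985, 0.304)
t=3.500: state=(-1.738, 0.633)
t=4.000: state=(-1.363, 0.883)
t=4.500: state=(-0.825, 1.320)
t=5.000: state=(0.036, 2.208)
t=5.500: state=(1.302, 2.409)
t=6.000: state=(1.985, 0.356)
t=6.500: state=(1.916, -0.443)
t=7.000: state=(1.624, -0.708)
t=7.500: state=(1.204, -0.996)
t=8.000: state=(0.582, -1.560)
t=8.500: state=(-0.438, -2.542)
t=9.000: state=(-1.655, -1.735)
t=9.500: state=(-2.008, 0.051)
t=9.570: state=(-2.000, 0.168)
largest grid value and its neighbours: x(6.130)=2.00872, x(6.140)=2.00888, x(6.150)=2.00883
parabola through these three points peaks at t≈6.143 with x≈2.00888

max x = 2.009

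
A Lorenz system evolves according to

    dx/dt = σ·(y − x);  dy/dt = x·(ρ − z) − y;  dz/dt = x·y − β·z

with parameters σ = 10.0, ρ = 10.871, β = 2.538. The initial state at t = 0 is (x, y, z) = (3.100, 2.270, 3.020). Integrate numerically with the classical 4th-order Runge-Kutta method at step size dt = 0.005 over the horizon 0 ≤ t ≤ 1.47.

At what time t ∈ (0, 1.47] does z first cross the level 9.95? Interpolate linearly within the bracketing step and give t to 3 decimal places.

t=0.000: state=(3.100, 2.270, 3.020)
step 1 (dt=0.005): k1=(-8.300, 22.068, -0.628), k2=(-7.541, 21.855, -0.501), k3=(-7.565, 21.869, -0.499), k4=(-6.828, 21.669, -0.372); state += dt/6·(k1+2k2+2k3+k4)
t=0.005: state=(3.062, 2.379, 3.017)
t=0.010: state=(3.032, 2.487, 3.016)
t=0.015: state=(3.008, 2.593, 3.016)
continuing one RK4 step at a time; state shown every 10 steps (Δt=0.05):
t=0.050: state=(2.998, 3.308, 3.055)
t=0.100: state=(3.336, 4.330, 3.257)
t=0.150: state=(3.958, 5.430, 3.705)
t=0.200: state=(4.787, 6.608, 4.503)
t=0.250: state=(5.753, 7.765, 5.755)
t=0.300: state=(6.753, 8.684, 7.505)
t=0.350: state=(7.617, 9.065, 9.639)
t=0.355: state=(7.687, 9.063, 9.862)
next step: t=0.360: state=(7.754, 9.052, 10.085) — z has crossed 9.95
linear interpolation between t=0.355 (9.86227) and t=0.360 (10.08539) → t≈0.357

t = 0.357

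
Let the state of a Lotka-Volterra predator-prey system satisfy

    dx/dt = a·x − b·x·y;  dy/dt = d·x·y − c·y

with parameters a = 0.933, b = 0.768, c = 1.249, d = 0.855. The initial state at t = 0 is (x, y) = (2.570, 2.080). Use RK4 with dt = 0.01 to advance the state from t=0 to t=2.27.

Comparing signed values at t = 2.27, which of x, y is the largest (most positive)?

t=0.000: state=(2.570, 2.080)
step 1 (dt=0.01): k1=(-1.708, 1.973), k2=(-1.721, 1.967), k3=(-1.721, 1.967), k4=(-1.735, 1.960); state += dt/6·(k1+2k2+2k3+k4)
t=0.010: state=(2.553, 2.100)
t=0.020: state=(2.535, 2.119)
t=0.030: state=(2.518, 2.139)
continuing one RK4 step at a time; state shown every 10 steps (Δt=0.1):
t=0.100: state=(2.387, 2.269)
t=0.200: state=(2.187, 2.436)
t=0.300: state=(1.981, 2.569)
t=0.400: state=(1.778, 2.662)
t=0.500: state=(1.587, 2.713)
t=0.600: state=(1.414, 2.722)
t=0.700: state=(1.261, 2.693)
t=0.800: state=(1.128, 2.632)
t=0.900: state=(1.015, 2.545)
t=1.000: state=(0.920, 2.440)
t=1.100: state=(0.841, 2.322)
t=1.200: state=(0.776, 2.195)
t=1.300: state=(0.723, 2.066)
t=1.400: state=(0.681, 1.936)
t=1.500: state=(0.648, 1.808)
t=1.600: state=(0.622, 1.685)
t=1.700: state=(0.602, 1.567)
t=1.800: state=(0.589, 1.455)
t=1.900: state=(0.580, 1.350)
t=2.000: state=(0.577, 1.252)
t=2.100: state=(0.577, 1.161)
t=2.200: state=(0.581, 1.076)
t=2.270: state=(0.587, 1.021)
compare at T: x=0.587, y=1.021

largest component: y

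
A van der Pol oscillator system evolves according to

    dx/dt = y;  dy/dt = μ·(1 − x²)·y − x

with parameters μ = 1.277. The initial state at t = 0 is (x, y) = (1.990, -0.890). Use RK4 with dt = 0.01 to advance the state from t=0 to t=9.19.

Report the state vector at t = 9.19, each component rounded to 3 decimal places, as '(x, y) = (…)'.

(x, y) = (-1.212, -2.809)

t=0.000: state=(1.990, -0.890)
step 1 (dt=0.01): k1=(-0.890, 1.374), k2=(-0.883, 1.333), k3=(-0.883, 1.334), k4=(-0.877, 1.293); state += dt/6·(k1+2k2+2k3+k4)
t=0.010: state=(1.981, -0.877)
t=0.020: state=(1.972, -0.864)
t=0.030: state=(1.964, -0.852)
continuing one RK4 step at a time; state shown every 50 steps (Δt=0.5):
t=0.500: state=(1.618, -0.712)
t=1.000: state=(1.223, -0.907)
t=1.500: state=(0.655, -1.454)
t=2.000: state=(-0.360, -2.711)
t=2.500: state=(-1.704, -1.806)
t=3.000: state=(-2.013, 0.133)
t=3.500: state=(-1.835, 0.489)
t=4.000: state=(-1.549, 0.656)
t=4.500: state=(-1.163, 0.919)
t=5.000: state=(-0.574, 1.529)
t=5.500: state=(0.494, 2.809)
t=6.000: state=(1.778, 1.512)
t=6.500: state=(2.000, -0.196)
t=7.000: state=(1.806, -0.507)
t=7.500: state=(1.512, -0.677)
t=8.000: state=(1.110, -0.963)
t=8.500: state=(0.486, -1.640)
t=9.000: state=(-0.655, -2.914)
t=9.190: state=(-1.212, -2.809)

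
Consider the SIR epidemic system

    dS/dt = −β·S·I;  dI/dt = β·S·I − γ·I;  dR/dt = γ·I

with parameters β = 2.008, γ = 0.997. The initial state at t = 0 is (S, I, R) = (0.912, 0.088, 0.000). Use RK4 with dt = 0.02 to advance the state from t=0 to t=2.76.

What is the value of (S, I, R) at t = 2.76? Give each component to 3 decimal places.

(S, I, R) = (0.359, 0.178, 0.463)

t=0.000: state=(0.912, 0.088, 0.000)
step 1 (dt=0.02): k1=(-0.161, 0.073, 0.088), k2=(-0.162, 0.074, 0.088), k3=(-0.162, 0.074, 0.088), k4=(-0.163, 0.074, 0.089); state += dt/6·(k1+2k2+2k3+k4)
t=0.020: state=(0.909, 0.089, 0.002)
t=0.040: state=(0.905, 0.091, 0.004)
t=0.060: state=(0.902, 0.092, 0.005)
continuing one RK4 step at a time; state shown every 5 steps (Δt=0.1):
t=0.100: state=(0.895, 0.095, 0.009)
t=0.200: state=(0.878, 0.103, 0.019)
t=0.300: state=(0.859, 0.111, 0.030)
t=0.400: state=(0.839, 0.119, 0.041)
t=0.500: state=(0.819, 0.128, 0.054)
t=0.600: state=(0.797, 0.136, 0.067)
t=0.700: state=(0.775, 0.144, 0.081)
t=0.800: state=(0.753, 0.152, 0.095)
t=0.900: state=(0.729, 0.160, 0.111)
t=1.000: state=(0.706, 0.167, 0.127)
t=1.100: state=(0.682, 0.174, 0.144)
t=1.200: state=(0.658, 0.180, 0.162)
t=1.300: state=(0.635, 0.185, 0.180)
t=1.400: state=(0.611, 0.190, 0.199)
t=1.500: state=(0.588, 0.194, 0.218)
t=1.600: state=(0.565, 0.197, 0.237)
t=1.700: state=(0.543, 0.200, 0.257)
t=1.800: state=(0.522, 0.201, 0.277)
t=1.900: state=(0.501, 0.202, 0.297)
t=2.000: state=(0.481, 0.201, 0.317)
t=2.100: state=(0.462, 0.200, 0.337)
t=2.200: state=(0.444, 0.199, 0.357)
t=2.300: state=(0.427, 0.196, 0.377)
t=2.400: state=(0.410, 0.193, 0.396)
t=2.500: state=(0.395, 0.190, 0.416)
t=2.600: state=(0.380, 0.185, 0.434)
t=2.700: state=(0.367, 0.181, 0.452)
t=2.760: state=(0.359, 0.178, 0.463)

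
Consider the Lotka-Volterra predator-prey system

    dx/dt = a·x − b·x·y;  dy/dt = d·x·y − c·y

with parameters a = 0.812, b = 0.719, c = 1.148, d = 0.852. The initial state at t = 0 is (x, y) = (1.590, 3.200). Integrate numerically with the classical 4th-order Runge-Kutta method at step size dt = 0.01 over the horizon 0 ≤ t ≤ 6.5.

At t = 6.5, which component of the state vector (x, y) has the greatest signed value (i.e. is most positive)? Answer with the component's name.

t=0.000: state=(1.590, 3.200)
step 1 (dt=0.01): k1=(-2.367, 0.661), k2=(-2.353, 0.630), k3=(-2.353, 0.630), k4=(-2.339, 0.598); state += dt/6·(k1+2k2+2k3+k4)
t=0.010: state=(1.566, 3.206)
t=0.020: state=(1.543, 3.212)
t=0.030: state=(1.520, 3.217)
continuing one RK4 step at a time; state shown every 25 steps (Δt=0.25):
t=0.250: state=(1.092, 3.185)
t=0.500: state=(0.772, 2.907)
t=0.750: state=(0.580, 2.515)
t=1.000: state=(0.469, 2.108)
t=1.250: state=(0.407, 1.736)
t=1.500: state=(0.376, 1.415)
t=1.750: state=(0.366, 1.149)
t=2.000: state=(0.372, 0.933)
t=2.250: state=(0.392, 0.759)
t=2.500: state=(0.424, 0.622)
t=2.750: state=(0.470, 0.513)
t=3.000: state=(0.529, 0.428)
t=3.250: state=(0.604, 0.362)
t=3.500: state=(0.696, 0.312)
t=3.750: state=(0.809, 0.275)
t=4.000: state=(0.946, 0.249)
t=4.250: state=(1.110, 0.232)
t=4.500: state=(1.305, 0.225)
t=4.750: state=(1.535, 0.229)
t=5.000: state=(1.803, 0.245)
t=5.250: state=(2.108, 0.278)
t=5.500: state=(2.444, 0.339)
t=5.750: state=(2.793, 0.444)
t=6.000: state=(3.112, 0.626)
t=6.250: state=(3.321, 0.935)
t=6.500: state=(3.300, 1.428)
compare at T: x=3.300, y=1.428

largest component: x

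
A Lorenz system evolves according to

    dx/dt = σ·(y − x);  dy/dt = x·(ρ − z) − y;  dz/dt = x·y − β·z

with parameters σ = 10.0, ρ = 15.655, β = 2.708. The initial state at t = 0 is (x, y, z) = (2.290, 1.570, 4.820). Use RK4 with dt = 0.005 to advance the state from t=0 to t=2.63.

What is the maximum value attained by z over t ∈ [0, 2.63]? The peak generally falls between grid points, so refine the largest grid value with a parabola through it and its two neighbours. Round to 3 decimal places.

max z = 22.462

t=0.000: state=(2.290, 1.570, 4.820)
step 1 (dt=0.005): k1=(-7.200, 23.242, -9.457), k2=(-6.439, 23.043, -9.289), k3=(-6.463, 23.063, -9.289), k4=(-5.724, 22.882, -9.122); state += dt/6·(k1+2k2+2k3+k4)
t=0.005: state=(2.258, 1.685, 4.774)
t=0.010: state=(2.233, 1.799, 4.729)
t=0.015: state=(2.214, 1.911, 4.686)
continuing one RK4 step at a time; state shown every 20 steps (Δt=0.1):
t=0.100: state=(2.672, 3.901, 4.247)
t=0.200: state=(4.613, 7.286, 5.019)
t=0.300: state=(7.953, 11.748, 9.219)
t=0.400: state=(11.020, 12.424, 17.960)
t=0.500: state=(9.613, 5.744, 22.445)
t=0.600: state=(5.237, 1.253, 19.157)
t=0.700: state=(2.378, 0.606, 14.857)
t=0.800: state=(1.370, 0.957, 11.446)
t=0.900: state=(1.314, 1.549, 8.871)
t=1.000: state=(1.795, 2.531, 7.039)
t=1.100: state=(2.854, 4.290, 6.058)
t=1.200: state=(4.788, 7.270, 6.561)
t=1.300: state=(7.751, 10.999, 10.168)
t=1.400: state=(10.328, 11.533, 17.347)
t=1.500: state=(9.303, 6.268, 21.316)
t=1.600: state=(5.686, 2.222, 18.855)
t=1.700: state=(3.105, 1.443, 14.998)
t=1.800: state=(2.174, 1.848, 11.791)
t=1.900: state=(2.267, 2.728, 9.423)
t=2.000: state=(3.071, 4.233, 7.991)
t=2.100: state=(4.649, 6.667, 7.939)
t=2.200: state=(7.056, 9.723, 10.350)
t=2.300: state=(9.373, 10.869, 15.723)
t=2.400: state=(9.260, 7.486, 19.903)
t=2.500: state=(6.592, 3.615, 18.936)
t=2.600: state=(4.134, 2.364, 15.730)
t=2.630: state=(3.670, 2.341, 14.765)
largest grid value and its neighbours: z(0.490)=22.45435, z(0.495)=22.46130, z(0.500)=22.44483
parabola through these three points peaks at t≈0.494 with z≈22.46179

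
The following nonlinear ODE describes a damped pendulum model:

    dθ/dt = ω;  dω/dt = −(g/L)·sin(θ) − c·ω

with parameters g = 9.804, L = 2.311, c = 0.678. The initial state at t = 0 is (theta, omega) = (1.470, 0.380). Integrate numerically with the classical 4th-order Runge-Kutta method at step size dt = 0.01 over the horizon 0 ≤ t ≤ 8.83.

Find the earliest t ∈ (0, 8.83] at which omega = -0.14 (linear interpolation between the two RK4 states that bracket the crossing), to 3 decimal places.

t = 0.121

t=0.000: state=(1.470, 0.380)
step 1 (dt=0.01): k1=(0.380, -4.478), k2=(0.358, -4.464), k3=(0.358, -4.464), k4=(0.335, -4.450); state += dt/6·(k1+2k2+2k3+k4)
t=0.010: state=(1.474, 0.335)
t=0.020: state=(1.477, 0.291)
t=0.030: state=(1.479, 0.247)
t=0.120: state=(1.484, -0.137)
next step: t=0.130: state=(1.483, -0.178) — omega has crossed -0.14
linear interpolation between t=0.120 (-0.13670) and t=0.130 (-0.17789) → t≈0.121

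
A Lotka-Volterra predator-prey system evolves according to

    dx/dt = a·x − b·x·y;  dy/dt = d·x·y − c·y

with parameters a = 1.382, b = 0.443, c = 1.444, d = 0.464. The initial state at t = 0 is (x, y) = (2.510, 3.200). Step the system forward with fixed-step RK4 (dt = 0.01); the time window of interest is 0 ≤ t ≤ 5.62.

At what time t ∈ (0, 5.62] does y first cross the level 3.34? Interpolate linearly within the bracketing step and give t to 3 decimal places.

t = 2.639

t=0.000: state=(2.510, 3.200)
step 1 (dt=0.01): k1=(-0.089, -0.894), k2=(-0.084, -0.893), k3=(-0.084, -0.893), k4=(-0.079, -0.893); state += dt/6·(k1+2k2+2k3+k4)
t=0.010: state=(2.509, 3.191)
t=0.020: state=(2.508, 3.182)
t=0.030: state=(2.508, 3.173)
continuing one RK4 step at a time; state shown every 20 steps (Δt=0.2):
t=0.200: state=(2.512, 3.025)
t=0.400: state=(2.551, 2.866)
t=0.600: state=(2.625, 2.729)
t=0.800: state=(2.732, 2.621)
t=1.000: state=(2.865, 2.545)
t=1.200: state=(3.021, 2.505)
t=1.400: state=(3.191, 2.504)
t=1.600: state=(3.365, 2.543)
t=1.800: state=(3.530, 2.623)
t=2.000: state=(3.670, 2.746)
t=2.200: state=(3.768, 2.906)
t=2.400: state=(3.808, 3.096)
t=2.600: state=(3.782, 3.300)
t=2.630: state=(3.772, 3.331)
next step: t=2.640: state=(3.769, 3.341) — y has crossed 3.34
linear interpolation between t=2.630 (3.33069) and t=2.640 (3.34088) → t≈2.639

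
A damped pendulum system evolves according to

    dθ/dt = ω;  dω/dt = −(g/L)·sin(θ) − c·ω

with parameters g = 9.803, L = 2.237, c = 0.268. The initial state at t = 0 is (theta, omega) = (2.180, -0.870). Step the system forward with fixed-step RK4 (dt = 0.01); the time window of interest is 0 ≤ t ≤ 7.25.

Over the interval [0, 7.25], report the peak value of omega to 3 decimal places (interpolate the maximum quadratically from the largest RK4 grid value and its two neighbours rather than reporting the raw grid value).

t=0.000: state=(2.180, -0.870)
step 1 (dt=0.01): k1=(-0.870, -3.361), k2=(-0.887, -3.367), k3=(-0.887, -3.367), k4=(-0.904, -3.374); state += dt/6·(k1+2k2+2k3+k4)
t=0.010: state=(2.171, -0.904)
t=0.020: state=(2.162, -0.937)
t=0.030: state=(2.152, -0.971)
continuing one RK4 step at a time; state shown every 25 steps (Δt=0.25):
t=0.250: state=(1.854, -1.758)
t=0.500: state=(1.297, -2.689)
t=0.750: state=(0.532, -3.340)
t=1.000: state=(-0.308, -3.231)
t=1.250: state=(-1.019, -2.364)
t=1.500: state=(-1.467, -1.207)
t=1.750: state=(-1.625, -0.071)
t=2.000: state=(-1.509, 0.993)
t=2.250: state=(-1.137, 1.954)
t=2.500: state=(-0.556, 2.617)
t=2.750: state=(0.120, 2.670)
t=3.000: state=(0.722, 2.054)
t=3.250: state=(1.117, 1.070)
t=3.500: state=(1.251, 0.011)
t=3.750: state=(1.128, -0.980)
t=4.000: state=(0.776, -1.785)
t=4.250: state=(0.268, -2.197)
t=4.500: state=(-0.274, -2.045)
t=4.750: state=(-0.713, -1.400)
t=5.000: state=(-0.954, -0.513)
t=5.250: state=(-0.967, 0.400)
t=5.500: state=(-0.764, 1.190)
t=5.750: state=(-0.395, 1.698)
t=6.000: state=(0.048, 1.768)
t=6.250: state=(0.450, 1.384)
t=6.500: state=(0.715, 0.699)
t=6.750: state=(0.792, -0.084)
t=7.000: state=(0.678, -0.800)
t=7.250: state=(0.410, -1.303)
largest grid value and its neighbours: omega(2.630)=2.73482, omega(2.640)=2.73586, omega(2.650)=2.73572
parabola through these three points peaks at t≈2.644 with omega≈2.73594

max omega = 2.736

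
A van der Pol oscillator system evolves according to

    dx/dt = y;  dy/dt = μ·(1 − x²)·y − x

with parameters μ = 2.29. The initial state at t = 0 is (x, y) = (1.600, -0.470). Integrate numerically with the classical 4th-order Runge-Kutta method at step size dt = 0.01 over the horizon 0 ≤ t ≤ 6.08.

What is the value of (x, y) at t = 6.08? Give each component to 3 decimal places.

(x, y) = (1.504, 3.323)

t=0.000: state=(1.600, -0.470)
step 1 (dt=0.01): k1=(-0.470, 0.079), k2=(-0.470, 0.072), k3=(-0.470, 0.072), k4=(-0.469, 0.065); state += dt/6·(k1+2k2+2k3+k4)
t=0.010: state=(1.595, -0.469)
t=0.020: state=(1.591, -0.469)
t=0.030: state=(1.586, -0.468)
continuing one RK4 step at a time; state shown every 20 steps (Δt=0.2):
t=0.200: state=(1.506, -0.477)
t=0.400: state=(1.407, -0.514)
t=0.600: state=(1.299, -0.578)
t=0.800: state=(1.174, -0.674)
t=1.000: state=(1.025, -0.823)
t=1.200: state=(0.839, -1.065)
t=1.400: state=(0.587, -1.489)
t=1.600: state=(0.219, -2.268)
t=1.800: state=(-0.355, -3.531)
t=2.000: state=(-1.152, -4.076)
t=2.200: state=(-1.790, -2.027)
t=2.400: state=(-2.003, -0.370)
t=2.600: state=(-2.016, 0.126)
t=2.800: state=(-1.976, 0.250)
t=3.000: state=(-1.922, 0.290)
t=3.200: state=(-1.861, 0.312)
t=3.400: state=(-1.797, 0.332)
t=3.600: state=(-1.728, 0.354)
t=3.800: state=(-1.655, 0.380)
t=4.000: state=(-1.576, 0.412)
t=4.200: state=(-1.490, 0.452)
t=4.400: state=(-1.394, 0.504)
t=4.600: state=(-1.287, 0.576)
t=4.800: state=(-1.162, 0.678)
t=5.000: state=(-1.012, 0.833)
t=5.200: state=(-0.822, 1.085)
t=5.400: state=(-0.565, 1.527)
t=5.600: state=(-0.187, 2.339)
t=5.800: state=(0.404, 3.620)
t=6.000: state=(1.208, 4.006)
t=6.080: state=(1.504, 3.323)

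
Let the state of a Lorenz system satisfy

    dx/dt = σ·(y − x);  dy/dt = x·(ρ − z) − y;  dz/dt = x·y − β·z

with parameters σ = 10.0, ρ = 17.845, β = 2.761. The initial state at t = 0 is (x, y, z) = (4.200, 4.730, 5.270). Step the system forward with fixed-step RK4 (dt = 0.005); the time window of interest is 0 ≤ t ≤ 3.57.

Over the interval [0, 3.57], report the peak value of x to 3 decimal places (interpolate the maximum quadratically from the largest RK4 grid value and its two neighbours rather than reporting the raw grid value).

t=0.000: state=(4.200, 4.730, 5.270)
step 1 (dt=0.005): k1=(5.300, 48.085, 5.316), k2=(6.370, 48.075, 5.848), k3=(6.343, 48.103, 5.857), k4=(7.388, 48.119, 6.402); state += dt/6·(k1+2k2+2k3+k4)
t=0.005: state=(4.232, 4.970, 5.299)
t=0.010: state=(4.274, 5.211, 5.334)
t=0.015: state=(4.325, 5.453, 5.375)
continuing one RK4 step at a time; state shown every 40 steps (Δt=0.2):
t=0.200: state=(10.524, 14.454, 15.150)
t=0.400: state=(7.452, 2.027, 23.695)
t=0.600: state=(1.320, 0.438, 13.952)
t=0.800: state=(1.210, 1.712, 8.201)
t=1.000: state=(3.629, 5.870, 6.071)
t=1.200: state=(10.735, 14.221, 16.361)
t=1.400: state=(6.991, 1.912, 23.026)
t=1.600: state=(1.489, 0.775, 13.642)
t=1.800: state=(1.725, 2.486, 8.196)
t=2.000: state=(5.116, 8.082, 7.434)
t=2.200: state=(11.610, 12.327, 21.449)
t=2.400: state=(4.854, 1.119, 20.198)
t=2.600: state=(1.679, 1.587, 12.031)
t=2.800: state=(3.056, 4.581, 7.961)
t=3.000: state=(8.512, 12.148, 12.497)
t=3.200: state=(9.365, 5.459, 23.953)
t=3.400: state=(2.841, 1.455, 15.831)
t=3.570: state=(2.415, 3.022, 10.583)
largest grid value and its neighbours: x(0.270)=12.18570, x(0.275)=12.18741, x(0.280)=12.17026
parabola through these three points peaks at t≈0.273 with x≈12.18899

max x = 12.189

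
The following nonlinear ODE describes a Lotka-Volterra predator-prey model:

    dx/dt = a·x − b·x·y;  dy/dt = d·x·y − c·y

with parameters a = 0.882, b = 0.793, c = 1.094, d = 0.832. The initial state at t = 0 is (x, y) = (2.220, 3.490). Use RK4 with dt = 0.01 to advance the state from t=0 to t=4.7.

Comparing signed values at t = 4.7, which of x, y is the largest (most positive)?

largest component: x

t=0.000: state=(2.220, 3.490)
step 1 (dt=0.01): k1=(-4.186, 2.628), k2=(-4.169, 2.577), k3=(-4.169, 2.577), k4=(-4.152, 2.526); state += dt/6·(k1+2k2+2k3+k4)
t=0.010: state=(2.178, 3.516)
t=0.020: state=(2.137, 3.541)
t=0.030: state=(2.096, 3.564)
continuing one RK4 step at a time; state shown every 20 steps (Δt=0.2):
t=0.200: state=(1.477, 3.803)
t=0.400: state=(0.965, 3.732)
t=0.600: state=(0.651, 3.423)
t=0.800: state=(0.466, 3.014)
t=1.000: state=(0.357, 2.591)
t=1.200: state=(0.291, 2.196)
t=1.400: state=(0.252, 1.846)
t=1.600: state=(0.230, 1.543)
t=1.800: state=(0.219, 1.287)
t=2.000: state=(0.217, 1.072)
t=2.200: state=(0.222, 0.894)
t=2.400: state=(0.232, 0.746)
t=2.600: state=(0.249, 0.624)
t=2.800: state=(0.271, 0.523)
t=3.000: state=(0.300, 0.441)
t=3.200: state=(0.335, 0.373)
t=3.400: state=(0.379, 0.318)
t=3.600: state=(0.431, 0.273)
t=3.800: state=(0.494, 0.237)
t=4.000: state=(0.569, 0.208)
t=4.200: state=(0.658, 0.185)
t=4.400: state=(0.763, 0.167)
t=4.600: state=(0.887, 0.154)
t=4.700: state=(0.957, 0.149)
compare at T: x=0.957, y=0.149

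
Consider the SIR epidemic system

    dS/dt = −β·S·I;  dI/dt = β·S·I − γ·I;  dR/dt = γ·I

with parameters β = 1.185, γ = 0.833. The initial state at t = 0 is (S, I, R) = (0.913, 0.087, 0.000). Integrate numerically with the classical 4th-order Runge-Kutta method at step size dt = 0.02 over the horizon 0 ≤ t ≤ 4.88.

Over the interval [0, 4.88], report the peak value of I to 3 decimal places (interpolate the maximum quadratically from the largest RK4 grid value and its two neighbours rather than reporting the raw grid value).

max I = 0.113

t=0.000: state=(0.913, 0.087, 0.000)
step 1 (dt=0.02): k1=(-0.094, 0.022, 0.072), k2=(-0.094, 0.022, 0.073), k3=(-0.094, 0.022, 0.073), k4=(-0.094, 0.022, 0.073); state += dt/6·(k1+2k2+2k3+k4)
t=0.020: state=(0.911, 0.087, 0.001)
t=0.040: state=(0.909, 0.088, 0.003)
t=0.060: state=(0.907, 0.088, 0.004)
continuing one RK4 step at a time; state shown every 10 steps (Δt=0.2):
t=0.200: state=(0.894, 0.091, 0.015)
t=0.400: state=(0.874, 0.095, 0.030)
t=0.600: state=(0.854, 0.099, 0.047)
t=0.800: state=(0.834, 0.102, 0.063)
t=1.000: state=(0.814, 0.105, 0.081)
t=1.200: state=(0.794, 0.108, 0.098)
t=1.400: state=(0.774, 0.110, 0.117)
t=1.600: state=(0.753, 0.112, 0.135)
t=1.800: state=(0.734, 0.113, 0.154)
t=2.000: state=(0.714, 0.113, 0.173)
t=2.200: state=(0.695, 0.113, 0.191)
t=2.400: state=(0.677, 0.113, 0.210)
t=2.600: state=(0.659, 0.112, 0.229)
t=2.800: state=(0.642, 0.110, 0.247)
t=3.000: state=(0.626, 0.109, 0.266)
t=3.200: state=(0.610, 0.106, 0.284)
t=3.400: state=(0.595, 0.104, 0.301)
t=3.600: state=(0.581, 0.101, 0.318)
t=3.800: state=(0.567, 0.098, 0.335)
t=4.000: state=(0.554, 0.095, 0.351)
t=4.200: state=(0.542, 0.091, 0.366)
t=4.400: state=(0.531, 0.088, 0.381)
t=4.600: state=(0.520, 0.084, 0.396)
t=4.800: state=(0.510, 0.081, 0.409)
t=4.880: state=(0.506, 0.079, 0.415)
largest grid value and its neighbours: I(2.100)=0.11326, I(2.120)=0.11326, I(2.140)=0.11326
parabola through these three points peaks at t≈2.120 with I≈0.11326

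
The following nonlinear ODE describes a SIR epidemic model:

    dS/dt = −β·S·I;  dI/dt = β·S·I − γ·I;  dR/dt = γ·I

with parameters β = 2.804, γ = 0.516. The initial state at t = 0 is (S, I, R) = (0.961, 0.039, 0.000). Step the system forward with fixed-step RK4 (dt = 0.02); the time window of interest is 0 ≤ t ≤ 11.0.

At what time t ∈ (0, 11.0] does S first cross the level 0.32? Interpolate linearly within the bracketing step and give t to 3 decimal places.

t = 1.713

t=0.000: state=(0.961, 0.039, 0.000)
step 1 (dt=0.02): k1=(-0.105, 0.085, 0.020), k2=(-0.107, 0.087, 0.021), k3=(-0.107, 0.087, 0.021), k4=(-0.110, 0.089, 0.021); state += dt/6·(k1+2k2+2k3+k4)
t=0.020: state=(0.959, 0.041, 0.000)
t=0.040: state=(0.957, 0.043, 0.001)
t=0.060: state=(0.954, 0.044, 0.001)
continuing one RK4 step at a time; state shown every 25 steps (Δt=0.5):
t=0.500: state=(0.872, 0.110, 0.018)
t=1.000: state=(0.681, 0.256, 0.063)
t=1.500: state=(0.420, 0.428, 0.152)
t=1.700: state=(0.326, 0.475, 0.199)
next step: t=1.720: state=(0.317, 0.479, 0.204) — S has crossed 0.32
linear interpolation between t=1.700 (0.32566) and t=1.720 (0.31706) → t≈1.713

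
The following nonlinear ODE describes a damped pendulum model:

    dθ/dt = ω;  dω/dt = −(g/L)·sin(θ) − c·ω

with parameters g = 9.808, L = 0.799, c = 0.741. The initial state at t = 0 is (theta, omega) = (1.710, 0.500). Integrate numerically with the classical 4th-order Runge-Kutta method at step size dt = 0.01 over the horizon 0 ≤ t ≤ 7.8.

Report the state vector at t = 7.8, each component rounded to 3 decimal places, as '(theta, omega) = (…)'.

t=0.000: state=(1.710, 0.500)
step 1 (dt=0.01): k1=(0.500, -12.527), k2=(0.437, -12.476), k3=(0.438, -12.477), k4=(0.375, -12.427); state += dt/6·(k1+2k2+2k3+k4)
t=0.010: state=(1.714, 0.375)
t=0.020: state=(1.718, 0.251)
t=0.030: state=(1.719, 0.129)
continuing one RK4 step at a time; state shown every 50 steps (Δt=0.5):
t=0.500: state=(0.593, -4.332)
t=1.000: state=(-1.073, -1.003)
t=1.500: state=(-0.351, 3.107)
t=2.000: state=(0.760, 0.416)
t=2.500: state=(0.108, -2.243)
t=3.000: state=(-0.540, 0.147)
t=3.500: state=(0.051, 1.519)
t=4.000: state=(0.359, -0.470)
t=4.500: state=(-0.127, -0.927)
t=5.000: state=(-0.213, 0.571)
t=5.500: state=(0.145, 0.485)
t=6.000: state=(0.107, -0.528)
t=6.500: state=(-0.130, -0.189)
t=7.000: state=(-0.038, 0.418)
t=7.500: state=(0.100, 0.013)
t=7.800: state=(0.056, -0.268)

(theta, omega) = (0.056, -0.268)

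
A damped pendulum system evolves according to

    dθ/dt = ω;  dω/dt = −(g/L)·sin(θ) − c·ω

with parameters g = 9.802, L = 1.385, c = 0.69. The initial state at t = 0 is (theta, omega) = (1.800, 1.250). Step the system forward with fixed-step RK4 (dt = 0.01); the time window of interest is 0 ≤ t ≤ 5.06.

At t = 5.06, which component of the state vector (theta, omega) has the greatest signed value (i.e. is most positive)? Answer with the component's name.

t=0.000: state=(1.800, 1.250)
step 1 (dt=0.01): k1=(1.250, -7.755), k2=(1.211, -7.718), k3=(1.211, -7.718), k4=(1.173, -7.681); state += dt/6·(k1+2k2+2k3+k4)
t=0.010: state=(1.812, 1.173)
t=0.020: state=(1.823, 1.096)
t=0.030: state=(1.834, 1.021)
continuing one RK4 step at a time; state shown every 20 steps (Δt=0.2):
t=0.200: state=(1.904, -0.171)
t=0.400: state=(1.743, -1.421)
t=0.600: state=(1.343, -2.551)
t=0.800: state=(0.744, -3.352)
t=1.000: state=(0.052, -3.413)
t=1.200: state=(-0.563, -2.618)
t=1.400: state=(-0.964, -1.349)
t=1.600: state=(-1.100, -0.025)
t=1.800: state=(-0.985, 1.131)
t=2.000: state=(-0.669, 1.963)
t=2.200: state=(-0.234, 2.283)
t=2.400: state=(0.203, 1.996)
t=2.600: state=(0.533, 1.245)
t=2.800: state=(0.689, 0.308)
t=3.000: state=(0.660, -0.572)
t=3.200: state=(0.476, -1.218)
t=3.400: state=(0.197, -1.498)
t=3.600: state=(-0.096, -1.365)
t=3.800: state=(-0.326, -0.899)
t=4.000: state=(-0.444, -0.272)
t=4.200: state=(-0.436, 0.338)
t=4.400: state=(-0.320, 0.790)
t=4.600: state=(-0.137, 0.989)
t=4.800: state=(0.057, 0.909)
t=5.000: state=(0.212, 0.606)
t=5.060: state=(0.244, 0.488)
compare at T: theta=0.244, omega=0.488

largest component: omega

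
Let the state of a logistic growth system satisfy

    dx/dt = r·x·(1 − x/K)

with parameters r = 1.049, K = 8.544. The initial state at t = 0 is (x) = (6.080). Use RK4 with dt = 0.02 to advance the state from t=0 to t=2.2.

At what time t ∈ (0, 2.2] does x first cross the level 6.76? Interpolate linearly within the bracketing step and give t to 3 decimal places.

t = 0.409

t=0.000: state=(6.080)
step 1 (dt=0.02): k1=(1.839), k2=(1.831), k3=(1.831), k4=(1.823); state += dt/6·(k1+2k2+2k3+k4)
t=0.020: state=(6.117)
t=0.040: state=(6.153)
t=0.060: state=(6.189)
continuing one RK4 step at a time; state shown every 5 steps (Δt=0.1):
t=0.100: state=(6.260)
t=0.200: state=(6.431)
t=0.300: state=(6.593)
t=0.400: state=(6.747)
next step: t=0.420: state=(6.776) — x has crossed 6.76
linear interpolation between t=0.400 (6.74677) and t=0.420 (6.77637) → t≈0.409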